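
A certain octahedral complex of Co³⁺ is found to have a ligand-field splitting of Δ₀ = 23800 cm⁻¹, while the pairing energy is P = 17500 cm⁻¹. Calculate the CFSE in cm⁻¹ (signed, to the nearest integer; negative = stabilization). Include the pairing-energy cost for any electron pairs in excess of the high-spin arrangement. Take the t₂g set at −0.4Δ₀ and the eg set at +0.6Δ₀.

Group 9 minus oxidation state +3 gives a d⁶ configuration for Co³⁺.
Here Δ₀ > P (23800 > 17500), so the low-spin state is favoured.
Configuration: t₂g⁶ eg⁰.
Orbital CFSE = -2.4Δ₀ = -2.4 × 23800 = -57120 cm⁻¹.
Excess pairs vs high-spin: 3 − 1 = 2; pairing cost = +35000 cm⁻¹.
Net CFSE = -57120 + 35000 = -22120 cm⁻¹.

-22120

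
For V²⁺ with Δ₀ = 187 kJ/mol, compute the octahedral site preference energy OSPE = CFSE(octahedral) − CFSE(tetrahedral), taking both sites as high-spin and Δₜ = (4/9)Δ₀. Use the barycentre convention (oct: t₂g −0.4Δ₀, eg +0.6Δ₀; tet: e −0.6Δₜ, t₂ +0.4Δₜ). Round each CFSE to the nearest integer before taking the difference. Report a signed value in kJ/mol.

V sits in group 5; removing 2 electrons leaves V²⁺ with 5 − 2 = 3 d electrons.
In an octahedral site d³ (HS) is t2g^3 e_g^0, giving CFSE(oct) = -1.2Δ₀ = -224 kJ/mol.
Tetrahedral: e^2 t2^1, CFSE = 2(−0.6) + 1(+0.4) = -0.8Δₜ = -0.8 × (4/9) × 187 = -66 kJ/mol.
OSPE = -224 − (-66) = -158 kJ/mol.

-158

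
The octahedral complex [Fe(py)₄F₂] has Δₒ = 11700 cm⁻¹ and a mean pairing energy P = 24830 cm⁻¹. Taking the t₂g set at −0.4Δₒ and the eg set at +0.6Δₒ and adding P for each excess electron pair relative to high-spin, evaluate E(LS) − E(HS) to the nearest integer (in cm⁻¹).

26260

Ligand charges: 4×(+0) from py and 2×(-1) from F⁻ sum to -2; with overall charge +0, Fe is +2.
Fe is in group 8, so Fe²⁺ is d⁶ (8 − 2 = 6).
High-spin d⁶ fills as t₂g⁴ eg² with CFSE 4(−0.4) + 2(+0.6) = -0.4Δₒ = -4680 cm⁻¹.
Low-spin: t₂g⁶ eg⁰, orbital CFSE = -2.4Δₒ = -28080 cm⁻¹; plus 2 excess pairs × P = +49660 cm⁻¹; total 21580 cm⁻¹.
E(LS) − E(HS) = 21580 − (-4680) = 26260 cm⁻¹.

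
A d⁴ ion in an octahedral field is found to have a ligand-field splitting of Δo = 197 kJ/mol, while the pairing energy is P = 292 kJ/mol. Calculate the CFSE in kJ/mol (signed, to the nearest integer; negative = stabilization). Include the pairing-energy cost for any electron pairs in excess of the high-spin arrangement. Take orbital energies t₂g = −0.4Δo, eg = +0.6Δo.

-118

Since Δo = 197 kJ/mol < P = 292 kJ/mol, the complex adopts the high-spin configuration.
Filling d⁴ accordingly: t₂g³ eg¹.
Orbital CFSE = -0.6Δo = -0.6 × 197 = -118 kJ/mol.
High-spin has no excess pairs, so no pairing correction applies.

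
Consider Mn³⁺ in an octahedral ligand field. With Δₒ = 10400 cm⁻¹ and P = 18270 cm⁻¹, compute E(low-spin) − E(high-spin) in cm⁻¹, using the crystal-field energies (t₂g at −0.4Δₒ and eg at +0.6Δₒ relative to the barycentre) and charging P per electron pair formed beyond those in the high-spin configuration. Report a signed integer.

Mn sits in group 7; removing 3 electrons leaves Mn³⁺ with 7 − 3 = 4 d electrons.
In the high-spin limit (t₂g³ eg¹) the orbital term is -0.6Δₒ = -6240 cm⁻¹, with no excess pairing.
Low-spin: t₂g⁴ eg⁰, orbital CFSE = -1.6Δₒ = -16640 cm⁻¹; plus 1 excess pair × P = +18270 cm⁻¹; total 1630 cm⁻¹.
The difference is 1630 − (-6240) = 7870 cm⁻¹, so high-spin lies lower.

7870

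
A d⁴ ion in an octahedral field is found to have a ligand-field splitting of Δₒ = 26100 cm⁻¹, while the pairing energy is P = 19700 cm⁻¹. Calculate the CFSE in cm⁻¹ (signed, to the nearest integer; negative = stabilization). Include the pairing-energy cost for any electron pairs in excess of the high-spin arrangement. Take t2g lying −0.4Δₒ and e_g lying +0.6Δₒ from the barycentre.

-22060

Since Δₒ = 26100 cm⁻¹ > P = 19700 cm⁻¹, the complex adopts the low-spin configuration.
Configuration: t2g^4 e_g^0.
Orbital CFSE = -1.6Δₒ = -1.6 × 26100 = -41760 cm⁻¹.
Excess pairs vs high-spin: 1 − 0 = 1; pairing cost = +19700 cm⁻¹.
Net CFSE = -41760 + 19700 = -22060 cm⁻¹.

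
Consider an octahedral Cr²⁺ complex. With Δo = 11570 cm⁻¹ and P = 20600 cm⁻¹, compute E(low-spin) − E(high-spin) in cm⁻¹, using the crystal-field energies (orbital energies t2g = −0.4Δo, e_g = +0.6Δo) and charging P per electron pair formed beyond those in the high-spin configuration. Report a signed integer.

Cr²⁺: group 6, so d-count = 6 − 2 = 4.
In the high-spin limit (t2g^3 e_g^1) the orbital term is -0.6Δo = -6942 cm⁻¹, with no excess pairing.
Low-spin t2g^4 e_g^0 gives -1.6Δo = -18512 cm⁻¹, but forming 1 extra pair costs 1P = 20600 cm⁻¹, so E(LS) = -18512 + 20600 = 2088 cm⁻¹.
Thus E(LS) − E(HS) = 9030 cm⁻¹.

9030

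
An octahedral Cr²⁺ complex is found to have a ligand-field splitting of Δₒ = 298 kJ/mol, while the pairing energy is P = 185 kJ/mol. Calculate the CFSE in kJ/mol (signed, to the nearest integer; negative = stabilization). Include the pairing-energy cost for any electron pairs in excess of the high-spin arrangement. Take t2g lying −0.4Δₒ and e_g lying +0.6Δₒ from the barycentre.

Group 6 minus oxidation state +2 gives a d⁴ configuration for Cr²⁺.
With Δₒ > P the complex is low-spin.
That gives t2g^4 e_g^0.
Orbital CFSE = -1.6Δₒ = -1.6 × 298 = -477 kJ/mol.
Excess pairs vs high-spin: 1 − 0 = 1; pairing cost = +185 kJ/mol.
Net CFSE = -477 + 185 = -292 kJ/mol.

-292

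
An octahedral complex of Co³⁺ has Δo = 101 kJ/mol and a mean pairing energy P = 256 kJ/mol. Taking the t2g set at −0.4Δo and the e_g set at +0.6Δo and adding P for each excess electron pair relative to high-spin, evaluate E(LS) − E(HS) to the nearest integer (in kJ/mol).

310

Co is in group 9, so Co³⁺ is d⁶ (9 − 3 = 6).
In the high-spin limit (t2g^4 e_g^2) the orbital term is -0.4Δo = -40 kJ/mol, with no excess pairing.
For low-spin the configuration is t2g^6 e_g^0: orbital energy -2.4 × 101 = -242 kJ/mol, and 2 additional pairs relative to high-spin add 512 kJ/mol, giving 270 kJ/mol.
The difference is 270 − (-40) = 310 kJ/mol, so high-spin lies lower.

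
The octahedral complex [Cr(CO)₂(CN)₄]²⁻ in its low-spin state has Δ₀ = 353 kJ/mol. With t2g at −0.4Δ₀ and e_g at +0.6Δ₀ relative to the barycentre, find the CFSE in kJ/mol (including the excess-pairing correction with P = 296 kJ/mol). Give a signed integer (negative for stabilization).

-269

Ligand charges: 2×(+0) from CO and 4×(-1) from CN⁻ sum to -4; with overall charge -2, Cr is +2.
Group 6 minus oxidation state +2 gives a d⁴ configuration for Cr²⁺.
Electron filling gives t2g^4 e_g^0.
The orbital stabilization is -1.6Δ₀ = -1.6 × 353 = -565 kJ/mol.
Pairing penalty: 1 pair vs 0 in the high-spin reference → 1 extra × P = 296 kJ/mol.
Combining: -565 + 296 = -269 kJ/mol.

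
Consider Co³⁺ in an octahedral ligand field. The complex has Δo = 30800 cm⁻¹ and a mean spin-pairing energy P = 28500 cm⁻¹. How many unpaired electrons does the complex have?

0

Co is in group 9, so Co³⁺ is d⁶ (9 − 3 = 6).
With Δo > P the complex is low-spin.
That gives t2g^6 e_g^0.
Unpaired electrons: 0.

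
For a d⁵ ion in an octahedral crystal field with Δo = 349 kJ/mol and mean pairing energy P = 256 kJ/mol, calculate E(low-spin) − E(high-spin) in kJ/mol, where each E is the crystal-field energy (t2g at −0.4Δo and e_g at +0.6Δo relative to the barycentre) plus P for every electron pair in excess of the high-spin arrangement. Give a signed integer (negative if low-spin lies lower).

-186

High-spin: t2g^3 e_g^2, CFSE = 0.0Δo = 0 kJ/mol.
Low-spin t2g^5 e_g^0 gives -2.0Δo = -698 kJ/mol, but forming 2 extra pairs costs 2P = 512 kJ/mol, so E(LS) = -698 + 512 = -186 kJ/mol.
The difference is -186 − (0) = -186 kJ/mol, so low-spin lies lower.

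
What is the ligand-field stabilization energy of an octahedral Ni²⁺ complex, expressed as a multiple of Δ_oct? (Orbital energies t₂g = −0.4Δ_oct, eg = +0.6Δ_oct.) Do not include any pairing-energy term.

-1.2 Δ_oct

Ni sits in group 10; removing 2 electrons leaves Ni²⁺ with 10 − 2 = 8 d electrons.
For octahedral d⁸ the high- and low-spin configurations coincide.
Configuration: t₂g⁶ eg².
CFSE = 6(-0.4Δ_oct) + 2(0.6Δ_oct) = -2.4Δ_oct + 1.2Δ_oct = -1.2Δ_oct.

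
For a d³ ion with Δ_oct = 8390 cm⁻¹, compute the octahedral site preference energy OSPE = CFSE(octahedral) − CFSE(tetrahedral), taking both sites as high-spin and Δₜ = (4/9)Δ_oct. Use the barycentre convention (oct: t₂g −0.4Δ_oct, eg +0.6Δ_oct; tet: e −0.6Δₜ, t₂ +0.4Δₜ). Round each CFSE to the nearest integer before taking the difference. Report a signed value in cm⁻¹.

-7085

In an octahedral site d³ (HS) is t2g^3 e_g^0, giving CFSE(oct) = -1.2Δ_oct = -10068 cm⁻¹.
Tetrahedral e^2 t2^1 gives -0.8Δₜ = -0.8 × (4/9) × 8390 = -2983 cm⁻¹.
OSPE = -10068 − (-2983) = -7085 cm⁻¹.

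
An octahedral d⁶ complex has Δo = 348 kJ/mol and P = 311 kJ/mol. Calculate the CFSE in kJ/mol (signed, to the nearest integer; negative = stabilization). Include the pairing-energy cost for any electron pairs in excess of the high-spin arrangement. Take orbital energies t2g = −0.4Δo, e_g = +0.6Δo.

-213

Since Δo = 348 kJ/mol > P = 311 kJ/mol, the complex adopts the low-spin configuration.
Filling d⁶ accordingly: t2g^6 e_g^0.
Orbital CFSE = -2.4Δo = -2.4 × 348 = -835 kJ/mol.
Excess pairs vs high-spin: 3 − 1 = 2; pairing cost = +622 kJ/mol.
Net CFSE = -835 + 622 = -213 kJ/mol.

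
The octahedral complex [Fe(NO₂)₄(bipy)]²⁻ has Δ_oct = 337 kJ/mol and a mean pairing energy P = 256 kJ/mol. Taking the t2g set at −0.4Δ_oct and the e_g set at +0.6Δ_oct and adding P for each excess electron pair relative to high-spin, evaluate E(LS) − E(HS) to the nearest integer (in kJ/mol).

-162

Ligand charges: 4×(-1) from NO₂⁻ and 1×(+0) from bipy sum to -4; with overall charge -2, Fe is +2.
Fe is in group 8, so Fe²⁺ is d⁶ (8 − 2 = 6).
In the high-spin limit (t2g^4 e_g^2) the orbital term is -0.4Δ_oct = -135 kJ/mol, with no excess pairing.
Low-spin: t2g^6 e_g^0, orbital CFSE = -2.4Δ_oct = -809 kJ/mol; plus 2 excess pairs × P = +512 kJ/mol; total -297 kJ/mol.
E(LS) − E(HS) = -297 − (-135) = -162 kJ/mol.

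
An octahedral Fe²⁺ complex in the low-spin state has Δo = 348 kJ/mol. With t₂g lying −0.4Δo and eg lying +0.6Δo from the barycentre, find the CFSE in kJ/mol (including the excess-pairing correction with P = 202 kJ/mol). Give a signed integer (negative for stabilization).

-431

Fe²⁺: group 8, so d-count = 8 − 2 = 6.
Electron filling gives t₂g⁶ eg⁰.
Orbital CFSE = 6(-0.4) + 0(0.6) = -2.4Δo = -2.4 × 348 = -835 kJ/mol.
Pairing penalty: 3 pairs vs 1 in the high-spin reference → 2 extra × P = 404 kJ/mol.
Overall CFSE = -835 + 404 = -431 kJ/mol.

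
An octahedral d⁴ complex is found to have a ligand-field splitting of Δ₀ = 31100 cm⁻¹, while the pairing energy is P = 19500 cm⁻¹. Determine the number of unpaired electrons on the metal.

2

Since Δ₀ = 31100 cm⁻¹ > P = 19500 cm⁻¹, the complex adopts the low-spin configuration.
Filling d⁴ accordingly: t2g^4 e_g^0.
Unpaired electrons: 2.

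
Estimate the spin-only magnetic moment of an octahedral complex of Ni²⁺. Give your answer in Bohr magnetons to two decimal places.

2.83 Bohr magnetons

Ni is in group 10, so Ni²⁺ is d⁸ (10 − 2 = 8).
Configuration: t₂g⁶ eg² → 2 unpaired electrons.
μ(spin-only) = √[2(2+2)] = √8 ≈ 2.83 Bohr magnetons.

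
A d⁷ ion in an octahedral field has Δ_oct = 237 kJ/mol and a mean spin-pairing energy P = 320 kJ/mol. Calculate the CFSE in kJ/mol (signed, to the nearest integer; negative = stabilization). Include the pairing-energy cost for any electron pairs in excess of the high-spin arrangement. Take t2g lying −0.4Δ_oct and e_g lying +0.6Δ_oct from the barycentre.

-190

Here Δ_oct < P (237 < 320), so the high-spin state is favoured.
Configuration: t2g^5 e_g^2.
Orbital CFSE = -0.8Δ_oct = -0.8 × 237 = -190 kJ/mol.
High-spin has no excess pairs, so no pairing correction applies.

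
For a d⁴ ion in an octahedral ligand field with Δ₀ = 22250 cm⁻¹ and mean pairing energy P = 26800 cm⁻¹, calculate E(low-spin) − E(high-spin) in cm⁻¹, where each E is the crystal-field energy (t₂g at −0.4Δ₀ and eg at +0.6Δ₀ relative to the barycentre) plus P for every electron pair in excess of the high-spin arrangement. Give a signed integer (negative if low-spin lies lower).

High-spin d⁴ fills as t₂g³ eg¹ with CFSE 3(−0.4) + 1(+0.6) = -0.6Δ₀ = -13350 cm⁻¹.
Low-spin: t₂g⁴ eg⁰, orbital CFSE = -1.6Δ₀ = -35600 cm⁻¹; plus 1 excess pair × P = +26800 cm⁻¹; total -8800 cm⁻¹.
E(LS) − E(HS) = -8800 − (-13350) = 4550 cm⁻¹.

4550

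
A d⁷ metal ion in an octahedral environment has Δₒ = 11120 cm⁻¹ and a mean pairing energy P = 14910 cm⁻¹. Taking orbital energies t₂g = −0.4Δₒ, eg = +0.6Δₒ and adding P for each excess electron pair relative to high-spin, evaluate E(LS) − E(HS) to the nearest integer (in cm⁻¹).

3790

High-spin d⁷ fills as t₂g⁵ eg² with CFSE 5(−0.4) + 2(+0.6) = -0.8Δₒ = -8896 cm⁻¹.
For low-spin the configuration is t₂g⁶ eg¹: orbital energy -1.8 × 11120 = -20016 cm⁻¹, and 1 additional pair relative to high-spin adds 14910 cm⁻¹, giving -5106 cm⁻¹.
Thus E(LS) − E(HS) = 3790 cm⁻¹.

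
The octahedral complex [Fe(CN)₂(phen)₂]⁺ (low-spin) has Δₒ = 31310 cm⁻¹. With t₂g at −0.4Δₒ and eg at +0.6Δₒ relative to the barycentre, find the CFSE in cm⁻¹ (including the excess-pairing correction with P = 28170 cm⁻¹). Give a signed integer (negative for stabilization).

-6280

Ligand charges: 2×(-1) from CN⁻ and 2×(+0) from phen sum to -2; with overall charge +1, Fe is +3.
Fe is in group 8, so Fe³⁺ is d⁵ (8 − 3 = 5).
Electron filling gives t₂g⁵ eg⁰.
CFSE(orbital) = 5×(-0.4Δₒ) + 0×(0.6Δₒ) = -2.0Δₒ; with Δₒ = 31310 cm⁻¹ that is -62620 cm⁻¹.
Pairing penalty: 2 pairs vs 0 in the high-spin reference → 2 extra × P = 56340 cm⁻¹.
Overall CFSE = -62620 + 56340 = -6280 cm⁻¹.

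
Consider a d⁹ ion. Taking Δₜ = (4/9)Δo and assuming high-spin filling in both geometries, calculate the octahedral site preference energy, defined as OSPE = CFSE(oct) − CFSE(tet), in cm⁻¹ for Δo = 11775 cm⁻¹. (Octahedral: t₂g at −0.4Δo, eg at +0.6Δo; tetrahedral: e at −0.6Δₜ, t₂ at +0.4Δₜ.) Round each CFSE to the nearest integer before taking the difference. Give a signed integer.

Octahedral high-spin t₂g⁶ eg³: CFSE = -0.6 × 11775 = -7065 cm⁻¹.
Tetrahedral: e⁴ t₂⁵, CFSE = 4(−0.6) + 5(+0.4) = -0.4Δₜ = -0.4 × (4/9) × 11775 = -2093 cm⁻¹.
OSPE = CFSE(oct) − CFSE(tet) = -7065 − (-2093) = -4972 cm⁻¹.

-4972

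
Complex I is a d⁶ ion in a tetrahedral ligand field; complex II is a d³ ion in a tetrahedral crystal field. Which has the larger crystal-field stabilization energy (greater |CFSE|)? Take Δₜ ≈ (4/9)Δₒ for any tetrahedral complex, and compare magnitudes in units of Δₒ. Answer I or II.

II

I: Tetrahedral fields are weak (Δₜ ≈ 4/9 Δₒ), so electrons fill high-spin; e^3 t2^3, CFSE = -0.6Δₜ ≈ -0.27Δₒ.
II: Tetrahedral splitting is small, so the complex is high-spin; e² t₂¹, CFSE = -0.8Δₜ ≈ -0.36Δₒ.
So II has the larger |CFSE|.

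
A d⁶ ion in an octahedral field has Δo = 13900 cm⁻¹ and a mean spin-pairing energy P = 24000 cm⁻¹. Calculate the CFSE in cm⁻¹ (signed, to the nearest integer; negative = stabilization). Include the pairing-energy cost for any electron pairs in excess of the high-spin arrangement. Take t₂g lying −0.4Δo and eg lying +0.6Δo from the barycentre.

Here Δo < P (13900 < 24000), so the high-spin state is favoured.
That gives t₂g⁴ eg².
Orbital CFSE = -0.4Δo = -0.4 × 13900 = -5560 cm⁻¹.
High-spin has no excess pairs, so no pairing correction applies.

-5560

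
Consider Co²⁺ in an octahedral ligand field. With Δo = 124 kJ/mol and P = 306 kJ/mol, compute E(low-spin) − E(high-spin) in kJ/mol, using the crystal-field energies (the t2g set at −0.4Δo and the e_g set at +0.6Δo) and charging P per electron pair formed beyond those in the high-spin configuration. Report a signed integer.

182

Co²⁺: group 9, so d-count = 9 − 2 = 7.
In the high-spin limit (t2g^5 e_g^2) the orbital term is -0.8Δo = -99 kJ/mol, with no excess pairing.
Low-spin: t2g^6 e_g^1, orbital CFSE = -1.8Δo = -223 kJ/mol; plus 1 excess pair × P = +306 kJ/mol; total 83 kJ/mol.
Thus E(LS) − E(HS) = 182 kJ/mol.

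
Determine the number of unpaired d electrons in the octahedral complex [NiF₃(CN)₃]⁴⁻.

2

Ligand charges: 3×(-1) from F⁻ and 3×(-1) from CN⁻ sum to -6; with overall charge -4, Ni is +2.
Group 10 minus oxidation state +2 gives a d⁸ configuration for Ni²⁺.
Configuration: t₂g⁶ eg², giving 2 unpaired electrons.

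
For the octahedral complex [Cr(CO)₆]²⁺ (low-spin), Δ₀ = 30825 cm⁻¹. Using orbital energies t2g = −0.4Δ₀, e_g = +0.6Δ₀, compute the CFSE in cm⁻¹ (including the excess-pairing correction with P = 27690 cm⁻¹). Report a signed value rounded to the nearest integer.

CO is neutral, so the +2 overall charge sits on Cr: oxidation state +2.
Cr²⁺: group 6, so d-count = 6 − 2 = 4.
Configuration: t2g^4 e_g^0.
The orbital stabilization is -1.6Δ₀ = -1.6 × 30825 = -49320 cm⁻¹.
Pairing penalty: 1 pair vs 0 in the high-spin reference → 1 extra × P = 27690 cm⁻¹.
Overall CFSE = -49320 + 27690 = -21630 cm⁻¹.

-21630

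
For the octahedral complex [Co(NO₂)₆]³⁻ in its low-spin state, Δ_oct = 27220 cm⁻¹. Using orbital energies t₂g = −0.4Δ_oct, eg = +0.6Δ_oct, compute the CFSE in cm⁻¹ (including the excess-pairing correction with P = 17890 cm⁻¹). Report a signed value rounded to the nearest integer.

-29548

Each NO₂⁻ contributes -1; 6 × (-1) = -6. With overall charge -3, Co is in the +3 oxidation state.
Group 9 minus oxidation state +3 gives a d⁶ configuration for Co³⁺.
Electron filling gives t₂g⁶ eg⁰.
Orbital CFSE = 6(-0.4) + 0(0.6) = -2.4Δ_oct = -2.4 × 27220 = -65328 cm⁻¹.
High-spin d⁶ would be t₂g⁴ eg² with 1 pair; low-spin has 3, so 2 excess pairs cost +2P = +35780 cm⁻¹.
Net CFSE = -65328 + 35780 = -29548 cm⁻¹.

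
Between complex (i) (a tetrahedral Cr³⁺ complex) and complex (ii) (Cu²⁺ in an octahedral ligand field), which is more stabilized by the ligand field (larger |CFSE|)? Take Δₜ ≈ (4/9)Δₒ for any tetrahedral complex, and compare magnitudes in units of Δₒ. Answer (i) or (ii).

(i): Cr³⁺: group 6, so d-count = 6 − 3 = 3; With tetrahedral geometry the complex is necessarily high-spin; e² t₂¹, CFSE = -0.8Δₜ ≈ -0.36Δₒ.
(ii): Cu²⁺: group 11, so d-count = 11 − 2 = 9; t₂g⁶ eg³, CFSE = -0.6Δₒ.
So (ii) has the larger |CFSE|.

(ii)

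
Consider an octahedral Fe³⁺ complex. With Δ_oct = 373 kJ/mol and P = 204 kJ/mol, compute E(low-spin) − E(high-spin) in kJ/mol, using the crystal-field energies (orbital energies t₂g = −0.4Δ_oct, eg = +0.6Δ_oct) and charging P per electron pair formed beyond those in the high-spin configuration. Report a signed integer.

Fe sits in group 8; removing 3 electrons leaves Fe³⁺ with 8 − 3 = 5 d electrons.
High-spin: t₂g³ eg², CFSE = 0.0Δ_oct = 0 kJ/mol.
Low-spin t₂g⁵ eg⁰ gives -2.0Δ_oct = -746 kJ/mol, but forming 2 extra pairs costs 2P = 408 kJ/mol, so E(LS) = -746 + 408 = -338 kJ/mol.
The difference is -338 − (0) = -338 kJ/mol, so low-spin lies lower.

-338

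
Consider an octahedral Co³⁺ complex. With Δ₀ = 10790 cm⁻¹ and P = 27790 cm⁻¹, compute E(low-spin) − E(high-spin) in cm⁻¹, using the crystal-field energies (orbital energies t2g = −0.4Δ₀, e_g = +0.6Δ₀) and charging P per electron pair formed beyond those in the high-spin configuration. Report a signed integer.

34000

Co is in group 9, so Co³⁺ is d⁶ (9 − 3 = 6).
High-spin d⁶ fills as t2g^4 e_g^2 with CFSE 4(−0.4) + 2(+0.6) = -0.4Δ₀ = -4316 cm⁻¹.
For low-spin the configuration is t2g^6 e_g^0: orbital energy -2.4 × 10790 = -25896 cm⁻¹, and 2 additional pairs relative to high-spin add 55580 cm⁻¹, giving 29684 cm⁻¹.
Thus E(LS) − E(HS) = 34000 cm⁻¹.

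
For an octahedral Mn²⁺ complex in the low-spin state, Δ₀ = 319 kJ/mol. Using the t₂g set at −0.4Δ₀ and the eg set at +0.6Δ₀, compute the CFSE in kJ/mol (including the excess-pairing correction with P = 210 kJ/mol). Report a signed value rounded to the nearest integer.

-218

Mn is in group 7, so Mn²⁺ is d⁵ (7 − 2 = 5).
Configuration: t₂g⁵ eg⁰.
Orbital CFSE = 5(-0.4) + 0(0.6) = -2.0Δ₀ = -2.0 × 319 = -638 kJ/mol.
Relative to high-spin t₂g³ eg² (0 paired), the low-spin configuration has 2 additional pairs, contributing +2 × 210 = +420 kJ/mol.
Net CFSE = -638 + 420 = -218 kJ/mol.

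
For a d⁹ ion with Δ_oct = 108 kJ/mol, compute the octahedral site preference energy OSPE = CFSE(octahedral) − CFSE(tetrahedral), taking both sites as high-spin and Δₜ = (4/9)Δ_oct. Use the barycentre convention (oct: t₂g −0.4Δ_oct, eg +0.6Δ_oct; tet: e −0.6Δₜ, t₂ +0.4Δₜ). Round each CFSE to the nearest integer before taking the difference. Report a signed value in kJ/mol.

Octahedral (high-spin): t2g^6 e_g^3, CFSE = 6(−0.4) + 3(+0.6) = -0.6Δ_oct = -0.6 × 108 = -65 kJ/mol.
Tetrahedral e^4 t2^5 gives -0.4Δₜ = -0.4 × (4/9) × 108 = -19 kJ/mol.
OSPE = CFSE(oct) − CFSE(tet) = -65 − (-19) = -46 kJ/mol.

-46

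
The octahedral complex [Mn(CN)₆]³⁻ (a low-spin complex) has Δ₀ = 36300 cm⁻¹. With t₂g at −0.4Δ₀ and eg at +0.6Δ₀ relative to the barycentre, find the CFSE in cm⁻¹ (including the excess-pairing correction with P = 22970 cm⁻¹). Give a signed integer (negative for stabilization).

-35110

Each CN⁻ contributes -1; 6 × (-1) = -6. With overall charge -3, Mn is in the +3 oxidation state.
Mn is in group 7, so Mn³⁺ is d⁴ (7 − 3 = 4).
The d⁴ electrons fill as t₂g⁴ eg⁰.
The orbital stabilization is -1.6Δ₀ = -1.6 × 36300 = -58080 cm⁻¹.
High-spin d⁴ would be t₂g³ eg¹ with 0 pairs; low-spin has 1, so 1 excess pair costs +1P = +22970 cm⁻¹.
Combining: -58080 + 22970 = -35110 cm⁻¹.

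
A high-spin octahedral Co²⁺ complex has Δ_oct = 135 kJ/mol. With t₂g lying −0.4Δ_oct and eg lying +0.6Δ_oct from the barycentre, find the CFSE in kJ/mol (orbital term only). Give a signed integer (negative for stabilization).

Group 9 minus oxidation state +2 gives a d⁷ configuration for Co²⁺.
The d⁷ electrons fill as t₂g⁵ eg².
CFSE(orbital) = 5×(-0.4Δ_oct) + 2×(0.6Δ_oct) = -0.8Δ_oct; with Δ_oct = 135 kJ/mol that is -108 kJ/mol.

-108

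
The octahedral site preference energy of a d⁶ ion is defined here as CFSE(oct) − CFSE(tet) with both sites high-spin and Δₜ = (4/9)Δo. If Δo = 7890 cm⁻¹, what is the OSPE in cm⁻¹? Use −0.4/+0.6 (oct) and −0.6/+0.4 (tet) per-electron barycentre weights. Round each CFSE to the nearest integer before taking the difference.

In an octahedral site d⁶ (HS) is t₂g⁴ eg², giving CFSE(oct) = -0.4Δo = -3156 cm⁻¹.
Tetrahedral e³ t₂³ gives -0.6Δₜ = -0.6 × (4/9) × 7890 = -2104 cm⁻¹.
OSPE = CFSE(oct) − CFSE(tet) = -3156 − (-2104) = -1052 cm⁻¹.

-1052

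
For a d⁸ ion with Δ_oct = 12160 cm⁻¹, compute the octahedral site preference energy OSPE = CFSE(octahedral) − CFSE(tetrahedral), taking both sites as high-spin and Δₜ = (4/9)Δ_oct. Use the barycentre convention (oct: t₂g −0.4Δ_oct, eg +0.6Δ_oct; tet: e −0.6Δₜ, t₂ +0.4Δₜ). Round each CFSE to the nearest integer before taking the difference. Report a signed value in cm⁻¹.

-10268

Octahedral (high-spin): t2g^6 e_g^2, CFSE = 6(−0.4) + 2(+0.6) = -1.2Δ_oct = -1.2 × 12160 = -14592 cm⁻¹.
Tetrahedral: e^4 t2^4, CFSE = 4(−0.6) + 4(+0.4) = -0.8Δₜ = -0.8 × (4/9) × 12160 = -4324 cm⁻¹.
OSPE = -14592 − (-4324) = -10268 cm⁻¹.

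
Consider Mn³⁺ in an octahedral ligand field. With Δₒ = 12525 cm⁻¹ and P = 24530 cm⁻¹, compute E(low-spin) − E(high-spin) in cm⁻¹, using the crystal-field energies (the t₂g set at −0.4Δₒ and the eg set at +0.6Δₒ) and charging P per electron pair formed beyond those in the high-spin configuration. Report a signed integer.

Mn sits in group 7; removing 3 electrons leaves Mn³⁺ with 7 − 3 = 4 d electrons.
In the high-spin limit (t₂g³ eg¹) the orbital term is -0.6Δₒ = -7515 cm⁻¹, with no excess pairing.
Low-spin: t₂g⁴ eg⁰, orbital CFSE = -1.6Δₒ = -20040 cm⁻¹; plus 1 excess pair × P = +24530 cm⁻¹; total 4490 cm⁻¹.
E(LS) − E(HS) = 4490 − (-7515) = 12005 cm⁻¹.

12005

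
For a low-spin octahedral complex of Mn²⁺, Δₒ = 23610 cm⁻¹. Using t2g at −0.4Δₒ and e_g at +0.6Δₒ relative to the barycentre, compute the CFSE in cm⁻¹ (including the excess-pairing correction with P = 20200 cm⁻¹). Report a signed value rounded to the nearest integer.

-6820

Mn is in group 7, so Mn²⁺ is d⁵ (7 − 2 = 5).
Electron filling gives t2g^5 e_g^0.
CFSE(orbital) = 5×(-0.4Δₒ) + 0×(0.6Δₒ) = -2.0Δₒ; with Δₒ = 23610 cm⁻¹ that is -47220 cm⁻¹.
Pairing penalty: 2 pairs vs 0 in the high-spin reference → 2 extra × P = 40400 cm⁻¹.
Combining: -47220 + 40400 = -6820 cm⁻¹.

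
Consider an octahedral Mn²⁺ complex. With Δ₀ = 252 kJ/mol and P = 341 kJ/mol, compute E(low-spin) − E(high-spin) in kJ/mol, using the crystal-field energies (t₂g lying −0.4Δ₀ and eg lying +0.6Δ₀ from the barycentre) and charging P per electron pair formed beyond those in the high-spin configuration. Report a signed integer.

Mn sits in group 7; removing 2 electrons leaves Mn²⁺ with 7 − 2 = 5 d electrons.
High-spin d⁵ fills as t₂g³ eg² with CFSE 3(−0.4) + 2(+0.6) = 0.0Δ₀ = 0 kJ/mol.
For low-spin the configuration is t₂g⁵ eg⁰: orbital energy -2.0 × 252 = -504 kJ/mol, and 2 additional pairs relative to high-spin add 682 kJ/mol, giving 178 kJ/mol.
The difference is 178 − (0) = 178 kJ/mol, so high-spin lies lower.

178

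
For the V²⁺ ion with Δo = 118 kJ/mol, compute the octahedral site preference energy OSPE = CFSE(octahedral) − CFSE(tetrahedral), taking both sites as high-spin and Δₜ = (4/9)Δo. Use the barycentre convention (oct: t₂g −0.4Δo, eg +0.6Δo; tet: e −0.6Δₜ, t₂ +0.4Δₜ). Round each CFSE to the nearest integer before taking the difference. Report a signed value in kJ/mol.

-100

Group 5 minus oxidation state +2 gives a d³ configuration for V²⁺.
Octahedral (high-spin): t₂g³ eg⁰, CFSE = 3(−0.4) + 0(+0.6) = -1.2Δo = -1.2 × 118 = -142 kJ/mol.
Tetrahedral e² t₂¹ gives -0.8Δₜ = -0.8 × (4/9) × 118 = -42 kJ/mol.
Subtracting, OSPE = -142 − (-42) = -100 kJ/mol.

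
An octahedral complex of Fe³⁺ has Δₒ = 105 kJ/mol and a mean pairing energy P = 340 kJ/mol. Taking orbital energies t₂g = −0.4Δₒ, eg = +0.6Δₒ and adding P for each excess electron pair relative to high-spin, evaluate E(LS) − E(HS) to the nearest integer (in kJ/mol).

Group 8 minus oxidation state +3 gives a d⁵ configuration for Fe³⁺.
In the high-spin limit (t₂g³ eg²) the orbital term is 0.0Δₒ = 0 kJ/mol, with no excess pairing.
Low-spin: t₂g⁵ eg⁰, orbital CFSE = -2.0Δₒ = -210 kJ/mol; plus 2 excess pairs × P = +680 kJ/mol; total 470 kJ/mol.
E(LS) − E(HS) = 470 − (0) = 470 kJ/mol.

470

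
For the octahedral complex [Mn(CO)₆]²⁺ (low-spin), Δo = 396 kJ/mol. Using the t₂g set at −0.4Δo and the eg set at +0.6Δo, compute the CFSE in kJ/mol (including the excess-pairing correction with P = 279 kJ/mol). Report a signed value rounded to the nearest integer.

CO is neutral, so the +2 overall charge sits on Mn: oxidation state +2.
Mn²⁺: group 7, so d-count = 7 − 2 = 5.
Electron filling gives t₂g⁵ eg⁰.
Orbital CFSE = 5(-0.4) + 0(0.6) = -2.0Δo = -2.0 × 396 = -792 kJ/mol.
Relative to high-spin t₂g³ eg² (0 paired), the low-spin configuration has 2 additional pairs, contributing +2 × 279 = +558 kJ/mol.
Overall CFSE = -792 + 558 = -234 kJ/mol.

-234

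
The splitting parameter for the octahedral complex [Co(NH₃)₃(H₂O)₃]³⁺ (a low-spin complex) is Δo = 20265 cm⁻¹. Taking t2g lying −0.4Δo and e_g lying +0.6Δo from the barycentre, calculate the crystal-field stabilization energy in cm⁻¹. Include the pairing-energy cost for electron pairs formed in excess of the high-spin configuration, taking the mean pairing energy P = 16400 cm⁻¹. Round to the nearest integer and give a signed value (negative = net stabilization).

Ligand charges: 3×(+0) from NH₃ and 3×(+0) from H₂O sum to +0; with overall charge +3, Co is +3.
Group 9 minus oxidation state +3 gives a d⁶ configuration for Co³⁺.
Configuration: t2g^6 e_g^0.
The orbital stabilization is -2.4Δo = -2.4 × 20265 = -48636 cm⁻¹.
Pairing penalty: 3 pairs vs 1 in the high-spin reference → 2 extra × P = 32800 cm⁻¹.
Combining: -48636 + 32800 = -15836 cm⁻¹.

-15836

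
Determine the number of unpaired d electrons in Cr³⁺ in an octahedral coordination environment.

Cr³⁺: group 6, so d-count = 6 − 3 = 3.
For octahedral d³ the high- and low-spin configurations coincide.
Configuration: t₂g³ eg⁰, giving 3 unpaired electrons.

3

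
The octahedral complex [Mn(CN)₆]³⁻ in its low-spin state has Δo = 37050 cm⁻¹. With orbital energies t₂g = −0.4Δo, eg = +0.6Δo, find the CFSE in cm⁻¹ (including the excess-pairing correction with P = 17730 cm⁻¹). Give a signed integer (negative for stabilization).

Each CN⁻ contributes -1; 6 × (-1) = -6. With overall charge -3, Mn is in the +3 oxidation state.
Mn³⁺: group 7, so d-count = 7 − 3 = 4.
Electron filling gives t₂g⁴ eg⁰.
Orbital CFSE = 4(-0.4) + 0(0.6) = -1.6Δo = -1.6 × 37050 = -59280 cm⁻¹.
Relative to high-spin t₂g³ eg¹ (0 paired), the low-spin configuration has 1 additional pair, contributing +1 × 17730 = +17730 cm⁻¹.
Net CFSE = -59280 + 17730 = -41550 cm⁻¹.

-41550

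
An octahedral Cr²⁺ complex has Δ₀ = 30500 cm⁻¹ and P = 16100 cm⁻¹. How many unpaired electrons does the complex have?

Cr is in group 6, so Cr²⁺ is d⁴ (6 − 2 = 4).
Δ₀ > P, so pairing is preferred: the ground state is low-spin.
That gives t2g^4 e_g^0.
Unpaired electrons: 2.

2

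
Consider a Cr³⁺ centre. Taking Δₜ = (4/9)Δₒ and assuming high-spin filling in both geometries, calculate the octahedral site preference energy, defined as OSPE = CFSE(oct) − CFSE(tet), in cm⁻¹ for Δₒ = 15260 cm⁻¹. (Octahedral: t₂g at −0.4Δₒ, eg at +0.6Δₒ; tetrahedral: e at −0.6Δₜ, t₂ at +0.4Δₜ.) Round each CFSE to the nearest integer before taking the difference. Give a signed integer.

-12886

Cr is in group 6, so Cr³⁺ is d³ (6 − 3 = 3).
In an octahedral site d³ (HS) is t2g^3 e_g^0, giving CFSE(oct) = -1.2Δₒ = -18312 cm⁻¹.
In a tetrahedral site the filling is e^2 t2^1: CFSE(tet) = -0.8Δₜ = -0.8 × (4/9)(15260) = -5426 cm⁻¹.
OSPE = -18312 − (-5426) = -12886 cm⁻¹.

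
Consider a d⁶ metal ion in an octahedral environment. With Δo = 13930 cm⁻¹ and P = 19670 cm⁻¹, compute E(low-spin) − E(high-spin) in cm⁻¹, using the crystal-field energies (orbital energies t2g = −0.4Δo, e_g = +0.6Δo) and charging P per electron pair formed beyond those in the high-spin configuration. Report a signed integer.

High-spin d⁶ fills as t2g^4 e_g^2 with CFSE 4(−0.4) + 2(+0.6) = -0.4Δo = -5572 cm⁻¹.
Low-spin t2g^6 e_g^0 gives -2.4Δo = -33432 cm⁻¹, but forming 2 extra pairs costs 2P = 39340 cm⁻¹, so E(LS) = -33432 + 39340 = 5908 cm⁻¹.
Thus E(LS) − E(HS) = 11480 cm⁻¹.

11480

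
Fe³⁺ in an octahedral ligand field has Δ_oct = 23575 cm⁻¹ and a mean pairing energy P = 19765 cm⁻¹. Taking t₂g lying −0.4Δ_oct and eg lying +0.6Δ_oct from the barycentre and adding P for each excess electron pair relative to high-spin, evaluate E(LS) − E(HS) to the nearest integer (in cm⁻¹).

-7620

Fe is in group 8, so Fe³⁺ is d⁵ (8 − 3 = 5).
High-spin d⁵ fills as t₂g³ eg² with CFSE 3(−0.4) + 2(+0.6) = 0.0Δ_oct = 0 cm⁻¹.
For low-spin the configuration is t₂g⁵ eg⁰: orbital energy -2.0 × 23575 = -47150 cm⁻¹, and 2 additional pairs relative to high-spin add 39530 cm⁻¹, giving -7620 cm⁻¹.
Thus E(LS) − E(HS) = -7620 cm⁻¹.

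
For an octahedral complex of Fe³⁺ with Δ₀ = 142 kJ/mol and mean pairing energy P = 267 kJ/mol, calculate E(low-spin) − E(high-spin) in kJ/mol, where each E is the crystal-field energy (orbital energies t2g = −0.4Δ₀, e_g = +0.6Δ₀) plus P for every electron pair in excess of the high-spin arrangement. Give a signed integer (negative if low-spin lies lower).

Group 8 minus oxidation state +3 gives a d⁵ configuration for Fe³⁺.
High-spin d⁵ fills as t2g^3 e_g^2 with CFSE 3(−0.4) + 2(+0.6) = 0.0Δ₀ = 0 kJ/mol.
For low-spin the configuration is t2g^5 e_g^0: orbital energy -2.0 × 142 = -284 kJ/mol, and 2 additional pairs relative to high-spin add 534 kJ/mol, giving 250 kJ/mol.
Thus E(LS) − E(HS) = 250 kJ/mol.

250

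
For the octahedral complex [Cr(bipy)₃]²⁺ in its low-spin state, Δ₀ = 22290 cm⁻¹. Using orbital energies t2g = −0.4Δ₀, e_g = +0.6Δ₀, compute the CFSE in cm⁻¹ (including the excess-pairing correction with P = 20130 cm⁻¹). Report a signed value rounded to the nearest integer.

-15534

bipy is neutral, so the +2 overall charge sits on Cr: oxidation state +2.
Cr²⁺: group 6, so d-count = 6 − 2 = 4.
Electron filling gives t2g^4 e_g^0.
The orbital stabilization is -1.6Δ₀ = -1.6 × 22290 = -35664 cm⁻¹.
High-spin d⁴ would be t2g^3 e_g^1 with 0 pairs; low-spin has 1, so 1 excess pair costs +1P = +20130 cm⁻¹.
Overall CFSE = -35664 + 20130 = -15534 cm⁻¹.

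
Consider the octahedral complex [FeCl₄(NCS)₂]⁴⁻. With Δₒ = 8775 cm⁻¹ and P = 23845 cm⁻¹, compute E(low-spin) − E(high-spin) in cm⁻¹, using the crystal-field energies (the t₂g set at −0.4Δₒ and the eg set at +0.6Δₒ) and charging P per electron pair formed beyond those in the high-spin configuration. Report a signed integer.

Ligand charges: 4×(-1) from Cl⁻ and 2×(-1) from NCS⁻ sum to -6; with overall charge -4, Fe is +2.
Group 8 minus oxidation state +2 gives a d⁶ configuration for Fe²⁺.
High-spin d⁶ fills as t₂g⁴ eg² with CFSE 4(−0.4) + 2(+0.6) = -0.4Δₒ = -3510 cm⁻¹.
For low-spin the configuration is t₂g⁶ eg⁰: orbital energy -2.4 × 8775 = -21060 cm⁻¹, and 2 additional pairs relative to high-spin add 47690 cm⁻¹, giving 26630 cm⁻¹.
The difference is 26630 − (-3510) = 30140 cm⁻¹, so high-spin lies lower.

30140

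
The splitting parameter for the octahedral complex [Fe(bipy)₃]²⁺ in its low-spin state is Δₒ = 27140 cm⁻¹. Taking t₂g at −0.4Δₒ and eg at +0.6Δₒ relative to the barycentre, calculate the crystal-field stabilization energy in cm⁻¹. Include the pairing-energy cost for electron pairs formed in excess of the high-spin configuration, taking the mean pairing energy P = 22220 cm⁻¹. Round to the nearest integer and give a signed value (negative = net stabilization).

-20696

bipy is neutral, so the +2 overall charge sits on Fe: oxidation state +2.
Fe sits in group 8; removing 2 electrons leaves Fe²⁺ with 8 − 2 = 6 d electrons.
Electron filling gives t₂g⁶ eg⁰.
The orbital stabilization is -2.4Δₒ = -2.4 × 27140 = -65136 cm⁻¹.
High-spin d⁶ would be t₂g⁴ eg² with 1 pair; low-spin has 3, so 2 excess pairs cost +2P = +44440 cm⁻¹.
Overall CFSE = -65136 + 44440 = -20696 cm⁻¹.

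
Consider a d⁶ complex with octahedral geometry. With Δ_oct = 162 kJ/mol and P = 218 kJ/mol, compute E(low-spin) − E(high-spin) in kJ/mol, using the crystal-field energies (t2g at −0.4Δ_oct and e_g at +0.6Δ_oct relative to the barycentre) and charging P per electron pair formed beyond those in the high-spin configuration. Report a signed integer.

112

In the high-spin limit (t2g^4 e_g^2) the orbital term is -0.4Δ_oct = -65 kJ/mol, with no excess pairing.
Low-spin t2g^6 e_g^0 gives -2.4Δ_oct = -389 kJ/mol, but forming 2 extra pairs costs 2P = 436 kJ/mol, so E(LS) = -389 + 436 = 47 kJ/mol.
E(LS) − E(HS) = 47 − (-65) = 112 kJ/mol.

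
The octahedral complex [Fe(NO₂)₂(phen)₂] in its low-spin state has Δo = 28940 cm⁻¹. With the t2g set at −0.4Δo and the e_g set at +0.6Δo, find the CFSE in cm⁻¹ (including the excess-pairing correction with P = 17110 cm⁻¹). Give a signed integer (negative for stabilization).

Ligand charges: 2×(-1) from NO₂⁻ and 2×(+0) from phen sum to -2; with overall charge +0, Fe is +2.
Fe sits in group 8; removing 2 electrons leaves Fe²⁺ with 8 − 2 = 6 d electrons.
Electron filling gives t2g^6 e_g^0.
CFSE(orbital) = 6×(-0.4Δo) + 0×(0.6Δo) = -2.4Δo; with Δo = 28940 cm⁻¹ that is -69456 cm⁻¹.
High-spin d⁶ would be t2g^4 e_g^2 with 1 pair; low-spin has 3, so 2 excess pairs cost +2P = +34220 cm⁻¹.
Combining: -69456 + 34220 = -35236 cm⁻¹.

-35236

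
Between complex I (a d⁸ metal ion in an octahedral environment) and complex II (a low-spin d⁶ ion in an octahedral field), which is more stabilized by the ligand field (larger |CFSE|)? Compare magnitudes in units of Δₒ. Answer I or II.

II

I: t₂g⁶ eg², CFSE = -1.2Δₒ.
II: t₂g⁶ eg⁰, CFSE = -2.4Δₒ.
So II has the larger |CFSE|.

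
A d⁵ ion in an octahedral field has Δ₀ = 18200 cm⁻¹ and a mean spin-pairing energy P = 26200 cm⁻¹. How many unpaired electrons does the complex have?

5

Here Δ₀ < P (18200 < 26200), so the high-spin state is favoured.
Filling d⁵ accordingly: t2g^3 e_g^2.
Unpaired electrons: 5.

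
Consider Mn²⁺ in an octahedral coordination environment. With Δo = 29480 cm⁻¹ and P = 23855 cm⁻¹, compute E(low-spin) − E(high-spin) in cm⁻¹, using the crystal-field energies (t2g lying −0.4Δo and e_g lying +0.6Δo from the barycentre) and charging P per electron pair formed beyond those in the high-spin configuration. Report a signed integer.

Mn²⁺: group 7, so d-count = 7 − 2 = 5.
High-spin d⁵ fills as t2g^3 e_g^2 with CFSE 3(−0.4) + 2(+0.6) = 0.0Δo = 0 cm⁻¹.
For low-spin the configuration is t2g^5 e_g^0: orbital energy -2.0 × 29480 = -58960 cm⁻¹, and 2 additional pairs relative to high-spin add 47710 cm⁻¹, giving -11250 cm⁻¹.
Thus E(LS) − E(HS) = -11250 cm⁻¹.

-11250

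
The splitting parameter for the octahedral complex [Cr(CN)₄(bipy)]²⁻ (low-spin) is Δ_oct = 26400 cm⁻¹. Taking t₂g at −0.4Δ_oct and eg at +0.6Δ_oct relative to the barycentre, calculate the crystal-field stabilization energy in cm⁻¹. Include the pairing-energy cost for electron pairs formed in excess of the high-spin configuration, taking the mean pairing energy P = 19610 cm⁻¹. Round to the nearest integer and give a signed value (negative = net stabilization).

-22630

Ligand charges: 4×(-1) from CN⁻ and 1×(+0) from bipy sum to -4; with overall charge -2, Cr is +2.
Cr is in group 6, so Cr²⁺ is d⁴ (6 − 2 = 4).
Configuration: t₂g⁴ eg⁰.
CFSE(orbital) = 4×(-0.4Δ_oct) + 0×(0.6Δ_oct) = -1.6Δ_oct; with Δ_oct = 26400 cm⁻¹ that is -42240 cm⁻¹.
Relative to high-spin t₂g³ eg¹ (0 paired), the low-spin configuration has 1 additional pair, contributing +1 × 19610 = +19610 cm⁻¹.
Net CFSE = -42240 + 19610 = -22630 cm⁻¹.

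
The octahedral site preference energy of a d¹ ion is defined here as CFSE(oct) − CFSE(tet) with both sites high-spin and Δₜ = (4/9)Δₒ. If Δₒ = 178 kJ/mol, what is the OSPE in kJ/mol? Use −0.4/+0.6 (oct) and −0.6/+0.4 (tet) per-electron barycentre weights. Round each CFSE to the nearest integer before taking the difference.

Octahedral (high-spin): t₂g¹ eg⁰, CFSE = 1(−0.4) + 0(+0.6) = -0.4Δₒ = -0.4 × 178 = -71 kJ/mol.
Tetrahedral e¹ t₂⁰ gives -0.6Δₜ = -0.6 × (4/9) × 178 = -47 kJ/mol.
OSPE = -71 − (-47) = -24 kJ/mol.

-24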